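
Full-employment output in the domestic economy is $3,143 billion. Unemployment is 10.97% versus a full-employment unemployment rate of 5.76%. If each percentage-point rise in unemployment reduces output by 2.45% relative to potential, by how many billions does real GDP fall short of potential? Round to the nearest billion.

Output gap = -2.45 × (10.97 - 5.76) = -2.45 × 5.21 = -12.7645%.
Actual GDP ≈ 3143 × 0.872355 ≈ 2742 billion, so the shortfall is 3143 - 2742 = 401 billion.

$401 billion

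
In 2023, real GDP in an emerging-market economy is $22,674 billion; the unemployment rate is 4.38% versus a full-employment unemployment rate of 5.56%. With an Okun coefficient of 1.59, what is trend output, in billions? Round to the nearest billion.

$22,256 billion

Unemployment gap = 4.38 - 5.56 = -1.18 points, so output gap = -1.59 × (-1.18) = 1.8762%.
Since Y = Y* × (1 + gap/100), Y* = 22674/1.018762 ≈ 22256 billion.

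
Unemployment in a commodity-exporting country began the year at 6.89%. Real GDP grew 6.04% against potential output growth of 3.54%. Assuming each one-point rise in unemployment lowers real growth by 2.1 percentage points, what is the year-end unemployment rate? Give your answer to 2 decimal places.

Growth-rate Okun's law: g_Y = g_Y* - β × Δu, so Δu = (g_Y* - g_Y)/β.
Δu = (3.54 - 6.04)/2.1 = -2.5/2.1 = -1.19 percentage points.
Year-end unemployment = 6.89 - 1.19 = 5.70%.

5.70%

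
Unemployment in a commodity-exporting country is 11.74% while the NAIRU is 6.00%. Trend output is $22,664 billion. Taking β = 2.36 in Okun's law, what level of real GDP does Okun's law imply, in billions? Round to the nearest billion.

$19,594 billion

Unemployment gap = 11.74 - 6 = 5.74 points, so the output gap is -2.36 × 5.74 = -13.5464%.
Actual GDP = 22664 × (1 - 13.5464/100) = 22664 × 0.864536 ≈ 19594 billion.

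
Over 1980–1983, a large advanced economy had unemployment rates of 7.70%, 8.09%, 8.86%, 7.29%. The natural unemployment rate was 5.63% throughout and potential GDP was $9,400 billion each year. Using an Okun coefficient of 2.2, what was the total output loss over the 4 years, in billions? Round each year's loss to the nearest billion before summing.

$1,948 billion

Year 1980: gap = -2.2 × (7.7 - 5.63) = -4.554%, loss ≈ 9400 × 4.554/100 ≈ 428.
Year 1981: gap = -2.2 × (8.09 - 5.63) = -5.412%, loss ≈ 9400 × 5.412/100 ≈ 509.
Year 1982: gap = -2.2 × (8.86 - 5.63) = -7.106%, loss ≈ 9400 × 7.106/100 ≈ 668.
Year 1983: gap = -2.2 × (7.29 - 5.63) = -3.652%, loss ≈ 9400 × 3.652/100 ≈ 343.
Total lost output = 428 + 509 + 668 + 343 = 1948 billion.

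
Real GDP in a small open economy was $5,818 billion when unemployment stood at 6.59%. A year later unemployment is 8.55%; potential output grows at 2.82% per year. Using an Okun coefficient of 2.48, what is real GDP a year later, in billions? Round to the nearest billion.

Δu = 8.55 - 6.59 = 1.96 points.
Okun's law (growth form): g_Y = g_Y* - β × Δu = 2.82 - 2.48 × (1.96) = 2.82 - 4.8608 = -2.0408%.
Real GDP in the next year = 5818 × (1 - 2.0408/100) = 5818 × 0.979592 ≈ 5699 billion.

$5,699 billion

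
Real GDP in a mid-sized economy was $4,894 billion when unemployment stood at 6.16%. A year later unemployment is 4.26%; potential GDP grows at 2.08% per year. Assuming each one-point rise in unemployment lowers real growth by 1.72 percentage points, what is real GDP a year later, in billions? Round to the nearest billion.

Δu = 4.26 - 6.16 = -1.9 points.
Okun's law (growth form): g_Y = g_Y* - β × Δu = 2.08 - 1.72 × (-1.90) = 2.08 + 3.268 = 5.348%.
Real GDP in the next year = 4894 × (1 + 5.348/100) = 4894 × 1.05348 ≈ 5156 billion.

$5,156 billion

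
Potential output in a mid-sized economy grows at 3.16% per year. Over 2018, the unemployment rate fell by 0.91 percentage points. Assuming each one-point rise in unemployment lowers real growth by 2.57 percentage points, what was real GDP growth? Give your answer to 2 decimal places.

Growth-rate Okun's law: g_Y = g_Y* - β × Δu.
g_Y = 3.16 - 2.57 × (-0.91) = 3.16 + 2.3387 = 5.4987%, i.e. 5.50% to 2 d.p.

5.50%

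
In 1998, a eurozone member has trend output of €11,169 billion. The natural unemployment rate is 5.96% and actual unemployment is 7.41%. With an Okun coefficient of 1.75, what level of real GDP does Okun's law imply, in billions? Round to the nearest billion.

€10,886 billion

Unemployment gap = 7.41 - 5.96 = 1.45 points, so the output gap is -1.75 × 1.45 = -2.5375%.
Actual GDP = 11169 × (1 - 2.5375/100) = 11169 × 0.974625 ≈ 10886 billion.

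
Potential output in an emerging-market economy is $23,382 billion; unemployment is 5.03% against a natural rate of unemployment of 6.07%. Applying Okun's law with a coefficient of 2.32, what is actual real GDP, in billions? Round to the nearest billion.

$23,946 billion

Unemployment gap = 5.03 - 6.07 = -1.04 points, so the output gap is -2.32 × (-1.04) = 2.4128%.
Actual GDP = 23382 × (1 + 2.4128/100) = 23382 × 1.024128 ≈ 23946 billion.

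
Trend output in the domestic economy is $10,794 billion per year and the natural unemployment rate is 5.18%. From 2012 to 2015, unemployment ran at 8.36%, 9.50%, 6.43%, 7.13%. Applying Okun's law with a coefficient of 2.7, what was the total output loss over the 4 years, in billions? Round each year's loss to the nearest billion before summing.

Year 2012: gap = -2.7 × (8.36 - 5.18) = -8.586%, loss ≈ 10794 × 8.586/100 ≈ 927.
Year 2013: gap = -2.7 × (9.5 - 5.18) = -11.664%, loss ≈ 10794 × 11.664/100 ≈ 1259.
Year 2014: gap = -2.7 × (6.43 - 5.18) = -3.375%, loss ≈ 10794 × 3.375/100 ≈ 364.
Year 2015: gap = -2.7 × (7.13 - 5.18) = -5.265%, loss ≈ 10794 × 5.265/100 ≈ 568.
Total lost output = 927 + 1259 + 364 + 568 = 3118 billion.

$3,118 billion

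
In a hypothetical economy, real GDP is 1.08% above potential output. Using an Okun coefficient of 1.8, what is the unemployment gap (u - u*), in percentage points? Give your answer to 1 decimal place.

Okun's law: output gap = -β × (u - u*), so u - u* = -(output gap)/β.
u - u* = -(1.08)/1.8 = -0.6 percentage points.

-0.6 percentage points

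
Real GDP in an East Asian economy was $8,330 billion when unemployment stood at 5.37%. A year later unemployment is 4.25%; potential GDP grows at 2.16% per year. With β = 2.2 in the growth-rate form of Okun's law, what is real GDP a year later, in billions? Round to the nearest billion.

Δu = 4.25 - 5.37 = -1.12 points.
Okun's law (growth form): g_Y = g_Y* - β × Δu = 2.16 - 2.2 × (-1.12) = 2.16 + 2.464 = 4.624%.
Real GDP in the next year = 8330 × (1 + 4.624/100) = 8330 × 1.04624 ≈ 8715 billion.

$8,715 billion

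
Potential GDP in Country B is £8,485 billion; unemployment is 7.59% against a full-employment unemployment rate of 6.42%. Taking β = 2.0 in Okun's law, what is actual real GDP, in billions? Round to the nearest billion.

Unemployment gap = 7.59 - 6.42 = 1.17 points, so the output gap is -2 × 1.17 = -2.34%.
Actual GDP = 8485 × (1 - 2.34/100) = 8485 × 0.9766 ≈ 8286 billion.

£8,286 billion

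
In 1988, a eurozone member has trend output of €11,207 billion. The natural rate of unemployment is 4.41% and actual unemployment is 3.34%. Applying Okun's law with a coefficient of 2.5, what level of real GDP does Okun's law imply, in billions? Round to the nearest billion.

Unemployment gap = 3.34 - 4.41 = -1.07 points, so the output gap is -2.5 × (-1.07) = 2.675%.
Actual GDP = 11207 × (1 + 2.675/100) = 11207 × 1.02675 ≈ 11507 billion.

€11,507 billion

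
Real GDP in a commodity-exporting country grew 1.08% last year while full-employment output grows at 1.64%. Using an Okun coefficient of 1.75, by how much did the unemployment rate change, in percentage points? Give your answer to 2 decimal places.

0.32 percentage points

Growth-rate Okun's law: g_Y = g_Y* - β × Δu, so Δu = (g_Y* - g_Y)/β.
Δu = (1.64 - 1.08)/1.75 = 0.56/1.75 = 0.32 percentage points.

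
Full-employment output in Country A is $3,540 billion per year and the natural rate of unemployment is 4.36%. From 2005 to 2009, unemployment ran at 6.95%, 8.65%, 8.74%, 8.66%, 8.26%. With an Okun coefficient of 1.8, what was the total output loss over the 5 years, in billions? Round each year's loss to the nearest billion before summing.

Year 2005: gap = -1.8 × (6.95 - 4.36) = -4.662%, loss ≈ 3540 × 4.662/100 ≈ 165.
Year 2006: gap = -1.8 × (8.65 - 4.36) = -7.722%, loss ≈ 3540 × 7.722/100 ≈ 273.
Year 2007: gap = -1.8 × (8.74 - 4.36) = -7.884%, loss ≈ 3540 × 7.884/100 ≈ 279.
Year 2008: gap = -1.8 × (8.66 - 4.36) = -7.74%, loss ≈ 3540 × 7.74/100 ≈ 274.
Year 2009: gap = -1.8 × (8.26 - 4.36) = -7.02%, loss ≈ 3540 × 7.02/100 ≈ 249.
Total lost output = 165 + 273 + 279 + 274 + 249 = 1240 billion.

$1,240 billion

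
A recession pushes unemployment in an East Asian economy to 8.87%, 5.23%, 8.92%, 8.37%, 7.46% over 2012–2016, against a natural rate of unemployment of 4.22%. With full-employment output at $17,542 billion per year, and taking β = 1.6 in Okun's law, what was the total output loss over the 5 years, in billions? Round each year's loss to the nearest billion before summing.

Year 2012: gap = -1.6 × (8.87 - 4.22) = -7.44%, loss ≈ 17542 × 7.44/100 ≈ 1305.
Year 2013: gap = -1.6 × (5.23 - 4.22) = -1.616%, loss ≈ 17542 × 1.616/100 ≈ 283.
Year 2014: gap = -1.6 × (8.92 - 4.22) = -7.52%, loss ≈ 17542 × 7.52/100 ≈ 1319.
Year 2015: gap = -1.6 × (8.37 - 4.22) = -6.64%, loss ≈ 17542 × 6.64/100 ≈ 1165.
Year 2016: gap = -1.6 × (7.46 - 4.22) = -5.184%, loss ≈ 17542 × 5.184/100 ≈ 909.
Total lost output = 1305 + 283 + 1319 + 1165 + 909 = 4981 billion.

$4,981 billion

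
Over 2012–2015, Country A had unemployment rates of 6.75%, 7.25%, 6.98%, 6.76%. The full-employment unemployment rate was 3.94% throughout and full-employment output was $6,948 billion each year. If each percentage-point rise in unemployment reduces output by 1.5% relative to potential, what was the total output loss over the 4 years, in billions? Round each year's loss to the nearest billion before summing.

Year 2012: gap = -1.5 × (6.75 - 3.94) = -4.215%, loss ≈ 6948 × 4.215/100 ≈ 293.
Year 2013: gap = -1.5 × (7.25 - 3.94) = -4.965%, loss ≈ 6948 × 4.965/100 ≈ 345.
Year 2014: gap = -1.5 × (6.98 - 3.94) = -4.56%, loss ≈ 6948 × 4.56/100 ≈ 317.
Year 2015: gap = -1.5 × (6.76 - 3.94) = -4.23%, loss ≈ 6948 × 4.23/100 ≈ 294.
Total lost output = 293 + 345 + 317 + 294 = 1249 billion.

$1,249 billion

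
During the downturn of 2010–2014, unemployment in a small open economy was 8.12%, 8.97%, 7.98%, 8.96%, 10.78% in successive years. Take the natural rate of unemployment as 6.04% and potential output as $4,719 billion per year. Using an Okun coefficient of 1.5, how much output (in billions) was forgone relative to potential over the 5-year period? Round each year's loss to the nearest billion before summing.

Year 2010: gap = -1.5 × (8.12 - 6.04) = -3.12%, loss ≈ 4719 × 3.12/100 ≈ 147.
Year 2011: gap = -1.5 × (8.97 - 6.04) = -4.395%, loss ≈ 4719 × 4.395/100 ≈ 207.
Year 2012: gap = -1.5 × (7.98 - 6.04) = -2.91%, loss ≈ 4719 × 2.91/100 ≈ 137.
Year 2013: gap = -1.5 × (8.96 - 6.04) = -4.38%, loss ≈ 4719 × 4.38/100 ≈ 207.
Year 2014: gap = -1.5 × (10.78 - 6.04) = -7.11%, loss ≈ 4719 × 7.11/100 ≈ 336.
Total lost output = 147 + 207 + 137 + 207 + 336 = 1034 billion.

$1,034 billion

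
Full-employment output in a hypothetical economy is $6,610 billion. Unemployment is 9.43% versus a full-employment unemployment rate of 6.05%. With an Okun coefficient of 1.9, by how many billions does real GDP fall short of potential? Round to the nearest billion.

Output gap = -1.9 × (9.43 - 6.05) = -1.9 × 3.38 = -6.422%.
Actual GDP ≈ 6610 × 0.93578 ≈ 6186 billion, so the shortfall is 6610 - 6186 = 424 billion.

$424 billion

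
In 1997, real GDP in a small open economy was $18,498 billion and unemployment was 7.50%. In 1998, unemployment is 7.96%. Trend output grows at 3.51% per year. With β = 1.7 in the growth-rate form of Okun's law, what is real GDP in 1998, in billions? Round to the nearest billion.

$19,003 billion

Δu = 7.96 - 7.5 = 0.46 points.
Okun's law (growth form): g_Y = g_Y* - β × Δu = 3.51 - 1.7 × (0.46) = 3.51 - 0.782 = 2.728%.
Real GDP in the next year = 18498 × (1 + 2.728/100) = 18498 × 1.02728 ≈ 19003 billion.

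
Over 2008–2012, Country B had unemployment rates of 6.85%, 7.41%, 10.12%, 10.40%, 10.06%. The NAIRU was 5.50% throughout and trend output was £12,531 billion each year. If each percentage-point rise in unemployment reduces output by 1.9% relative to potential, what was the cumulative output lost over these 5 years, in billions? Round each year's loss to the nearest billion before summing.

Year 2008: gap = -1.9 × (6.85 - 5.5) = -2.565%, loss ≈ 12531 × 2.565/100 ≈ 321.
Year 2009: gap = -1.9 × (7.41 - 5.5) = -3.629%, loss ≈ 12531 × 3.629/100 ≈ 455.
Year 2010: gap = -1.9 × (10.12 - 5.5) = -8.778%, loss ≈ 12531 × 8.778/100 ≈ 1100.
Year 2011: gap = -1.9 × (10.4 - 5.5) = -9.31%, loss ≈ 12531 × 9.31/100 ≈ 1167.
Year 2012: gap = -1.9 × (10.06 - 5.5) = -8.664%, loss ≈ 12531 × 8.664/100 ≈ 1086.
Total lost output = 321 + 455 + 1100 + 1167 + 1086 = 4129 billion.

£4,129 billion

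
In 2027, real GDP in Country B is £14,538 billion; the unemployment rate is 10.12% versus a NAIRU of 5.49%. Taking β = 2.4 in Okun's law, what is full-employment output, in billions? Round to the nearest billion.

£16,355 billion

Unemployment gap = 10.12 - 5.49 = 4.63 points, so output gap = -2.4 × 4.63 = -11.112%.
Since Y = Y* × (1 + gap/100), Y* = 14538/0.88888 ≈ 16355 billion.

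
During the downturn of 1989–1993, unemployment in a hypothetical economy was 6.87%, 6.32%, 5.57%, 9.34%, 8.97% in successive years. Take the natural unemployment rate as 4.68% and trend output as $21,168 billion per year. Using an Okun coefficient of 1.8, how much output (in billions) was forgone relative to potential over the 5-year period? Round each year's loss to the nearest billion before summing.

Year 1989: gap = -1.8 × (6.87 - 4.68) = -3.942%, loss ≈ 21168 × 3.942/100 ≈ 834.
Year 1990: gap = -1.8 × (6.32 - 4.68) = -2.952%, loss ≈ 21168 × 2.952/100 ≈ 625.
Year 1991: gap = -1.8 × (5.57 - 4.68) = -1.602%, loss ≈ 21168 × 1.602/100 ≈ 339.
Year 1992: gap = -1.8 × (9.34 - 4.68) = -8.388%, loss ≈ 21168 × 8.388/100 ≈ 1776.
Year 1993: gap = -1.8 × (8.97 - 4.68) = -7.722%, loss ≈ 21168 × 7.722/100 ≈ 1635.
Total lost output = 834 + 625 + 339 + 1776 + 1635 = 5209 billion.

$5,209 billion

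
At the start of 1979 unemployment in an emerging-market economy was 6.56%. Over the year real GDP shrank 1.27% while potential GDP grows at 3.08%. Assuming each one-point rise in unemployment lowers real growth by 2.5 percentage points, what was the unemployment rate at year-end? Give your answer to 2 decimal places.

Growth-rate Okun's law: g_Y = g_Y* - β × Δu, so Δu = (g_Y* - g_Y)/β.
Δu = (3.08 + 1.27)/2.5 = 4.35/2.5 = 1.74 percentage points.
Year-end unemployment = 6.56 + 1.74 = 8.30%.

8.30%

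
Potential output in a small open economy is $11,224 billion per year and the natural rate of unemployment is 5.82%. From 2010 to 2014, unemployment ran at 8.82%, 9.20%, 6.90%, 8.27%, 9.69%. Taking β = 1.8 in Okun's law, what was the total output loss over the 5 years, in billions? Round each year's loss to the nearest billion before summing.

$2,784 billion

Year 2010: gap = -1.8 × (8.82 - 5.82) = -5.4%, loss ≈ 11224 × 5.4/100 ≈ 606.
Year 2011: gap = -1.8 × (9.2 - 5.82) = -6.084%, loss ≈ 11224 × 6.084/100 ≈ 683.
Year 2012: gap = -1.8 × (6.9 - 5.82) = -1.944%, loss ≈ 11224 × 1.944/100 ≈ 218.
Year 2013: gap = -1.8 × (8.27 - 5.82) = -4.41%, loss ≈ 11224 × 4.41/100 ≈ 495.
Year 2014: gap = -1.8 × (9.69 - 5.82) = -6.966%, loss ≈ 11224 × 6.966/100 ≈ 782.
Total lost output = 606 + 683 + 218 + 495 + 782 = 2784 billion.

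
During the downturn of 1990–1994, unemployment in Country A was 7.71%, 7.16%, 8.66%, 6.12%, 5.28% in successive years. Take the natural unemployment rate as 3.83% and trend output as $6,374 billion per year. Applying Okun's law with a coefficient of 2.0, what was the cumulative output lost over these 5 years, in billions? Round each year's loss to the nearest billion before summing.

$2,013 billion

Year 1990: gap = -2.0 × (7.71 - 3.83) = -7.76%, loss ≈ 6374 × 7.76/100 ≈ 495.
Year 1991: gap = -2.0 × (7.16 - 3.83) = -6.66%, loss ≈ 6374 × 6.66/100 ≈ 425.
Year 1992: gap = -2.0 × (8.66 - 3.83) = -9.66%, loss ≈ 6374 × 9.66/100 ≈ 616.
Year 1993: gap = -2.0 × (6.12 - 3.83) = -4.58%, loss ≈ 6374 × 4.58/100 ≈ 292.
Year 1994: gap = -2.0 × (5.28 - 3.83) = -2.9%, loss ≈ 6374 × 2.9/100 ≈ 185.
Total lost output = 495 + 425 + 616 + 292 + 185 = 2013 billion.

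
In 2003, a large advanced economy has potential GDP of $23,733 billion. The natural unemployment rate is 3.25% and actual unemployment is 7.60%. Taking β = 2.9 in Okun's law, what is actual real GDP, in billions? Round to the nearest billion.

$20,739 billion

Unemployment gap = 7.6 - 3.25 = 4.35 points, so the output gap is -2.9 × 4.35 = -12.615%.
Actual GDP = 23733 × (1 - 12.615/100) = 23733 × 0.87385 ≈ 20739 billion.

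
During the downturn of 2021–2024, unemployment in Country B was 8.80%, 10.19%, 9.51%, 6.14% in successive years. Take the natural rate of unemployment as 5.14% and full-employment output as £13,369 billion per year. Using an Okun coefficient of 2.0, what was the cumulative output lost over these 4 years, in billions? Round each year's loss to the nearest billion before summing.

Year 2021: gap = -2.0 × (8.8 - 5.14) = -7.32%, loss ≈ 13369 × 7.32/100 ≈ 979.
Year 2022: gap = -2.0 × (10.19 - 5.14) = -10.1%, loss ≈ 13369 × 10.1/100 ≈ 1350.
Year 2023: gap = -2.0 × (9.51 - 5.14) = -8.74%, loss ≈ 13369 × 8.74/100 ≈ 1168.
Year 2024: gap = -2.0 × (6.14 - 5.14) = -2%, loss ≈ 13369 × 2/100 ≈ 267.
Total lost output = 979 + 1350 + 1168 + 267 = 3764 billion.

£3,764 billion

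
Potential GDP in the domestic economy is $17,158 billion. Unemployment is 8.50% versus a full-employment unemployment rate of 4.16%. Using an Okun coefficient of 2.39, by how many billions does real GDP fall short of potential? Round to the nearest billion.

$1,780 billion

Output gap = -2.39 × (8.5 - 4.16) = -2.39 × 4.34 = -10.3726%.
Actual GDP ≈ 17158 × 0.896274 ≈ 15378 billion, so the shortfall is 17158 - 15378 = 1780 billion.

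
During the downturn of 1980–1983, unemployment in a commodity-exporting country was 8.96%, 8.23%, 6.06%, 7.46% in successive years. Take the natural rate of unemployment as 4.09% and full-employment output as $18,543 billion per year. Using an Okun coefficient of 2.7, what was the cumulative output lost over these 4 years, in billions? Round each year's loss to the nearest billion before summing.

$7,184 billion

Year 1980: gap = -2.7 × (8.96 - 4.09) = -13.149%, loss ≈ 18543 × 13.149/100 ≈ 2438.
Year 1981: gap = -2.7 × (8.23 - 4.09) = -11.178%, loss ≈ 18543 × 11.178/100 ≈ 2073.
Year 1982: gap = -2.7 × (6.06 - 4.09) = -5.319%, loss ≈ 18543 × 5.319/100 ≈ 986.
Year 1983: gap = -2.7 × (7.46 - 4.09) = -9.099%, loss ≈ 18543 × 9.099/100 ≈ 1687.
Total lost output = 2438 + 2073 + 986 + 1687 = 7184 billion.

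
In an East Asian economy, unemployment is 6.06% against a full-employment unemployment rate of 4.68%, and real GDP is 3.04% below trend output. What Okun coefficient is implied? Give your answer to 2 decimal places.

β ≈ 2.20

Okun's law: output gap = -β × (u - u*).
-3.04 = -β × (6.06 - 4.68) = -β × 1.38, so β = 3.04/1.38 = 2.20.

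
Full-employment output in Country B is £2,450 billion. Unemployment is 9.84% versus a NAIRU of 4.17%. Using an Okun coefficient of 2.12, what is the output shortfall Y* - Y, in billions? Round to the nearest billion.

Output gap = -2.12 × (9.84 - 4.17) = -2.12 × 5.67 = -12.0204%.
Actual GDP ≈ 2450 × 0.879796 ≈ 2156 billion, so the shortfall is 2450 - 2156 = 294 billion.

£294 billion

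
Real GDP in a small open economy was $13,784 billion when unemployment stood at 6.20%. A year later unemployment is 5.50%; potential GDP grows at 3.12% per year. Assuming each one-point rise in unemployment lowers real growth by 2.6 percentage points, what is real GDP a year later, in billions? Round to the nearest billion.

Δu = 5.5 - 6.2 = -0.7 points.
Okun's law (growth form): g_Y = g_Y* - β × Δu = 3.12 - 2.6 × (-0.70) = 3.12 + 1.82 = 4.94%.
Real GDP in the next year = 13784 × (1 + 4.94/100) = 13784 × 1.0494 ≈ 14465 billion.

$14,465 billion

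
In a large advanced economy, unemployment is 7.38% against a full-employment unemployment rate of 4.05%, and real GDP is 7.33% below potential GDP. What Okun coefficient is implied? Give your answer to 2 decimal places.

Okun's law: output gap = -β × (u - u*).
-7.33 = -β × (7.38 - 4.05) = -β × 3.33, so β = 7.33/3.33 = 2.20.

β ≈ 2.20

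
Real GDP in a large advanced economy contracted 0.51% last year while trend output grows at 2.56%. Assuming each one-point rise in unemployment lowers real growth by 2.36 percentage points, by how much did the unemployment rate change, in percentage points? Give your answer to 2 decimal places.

1.30 percentage points

Growth-rate Okun's law: g_Y = g_Y* - β × Δu, so Δu = (g_Y* - g_Y)/β.
Δu = (2.56 + 0.51)/2.36 = 3.07/2.36 = 1.30 percentage points.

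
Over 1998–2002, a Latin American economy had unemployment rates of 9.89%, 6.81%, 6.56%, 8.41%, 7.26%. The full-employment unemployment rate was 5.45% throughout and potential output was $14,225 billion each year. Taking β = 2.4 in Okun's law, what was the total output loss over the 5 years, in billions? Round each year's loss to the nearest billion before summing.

$3,988 billion

Year 1998: gap = -2.4 × (9.89 - 5.45) = -10.656%, loss ≈ 14225 × 10.656/100 ≈ 1516.
Year 1999: gap = -2.4 × (6.81 - 5.45) = -3.264%, loss ≈ 14225 × 3.264/100 ≈ 464.
Year 2000: gap = -2.4 × (6.56 - 5.45) = -2.664%, loss ≈ 14225 × 2.664/100 ≈ 379.
Year 2001: gap = -2.4 × (8.41 - 5.45) = -7.104%, loss ≈ 14225 × 7.104/100 ≈ 1011.
Year 2002: gap = -2.4 × (7.26 - 5.45) = -4.344%, loss ≈ 14225 × 4.344/100 ≈ 618.
Total lost output = 1516 + 464 + 379 + 1011 + 618 = 3988 billion.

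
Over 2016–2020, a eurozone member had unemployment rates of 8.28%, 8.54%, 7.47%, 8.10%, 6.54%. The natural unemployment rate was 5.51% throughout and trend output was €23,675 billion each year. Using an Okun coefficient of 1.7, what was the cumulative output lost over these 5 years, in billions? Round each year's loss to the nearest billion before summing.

Year 2016: gap = -1.7 × (8.28 - 5.51) = -4.709%, loss ≈ 23675 × 4.709/100 ≈ 1115.
Year 2017: gap = -1.7 × (8.54 - 5.51) = -5.151%, loss ≈ 23675 × 5.151/100 ≈ 1219.
Year 2018: gap = -1.7 × (7.47 - 5.51) = -3.332%, loss ≈ 23675 × 3.332/100 ≈ 789.
Year 2019: gap = -1.7 × (8.1 - 5.51) = -4.403%, loss ≈ 23675 × 4.403/100 ≈ 1042.
Year 2020: gap = -1.7 × (6.54 - 5.51) = -1.751%, loss ≈ 23675 × 1.751/100 ≈ 415.
Total lost output = 1115 + 1219 + 789 + 1042 + 415 = 4580 billion.

€4,580 billion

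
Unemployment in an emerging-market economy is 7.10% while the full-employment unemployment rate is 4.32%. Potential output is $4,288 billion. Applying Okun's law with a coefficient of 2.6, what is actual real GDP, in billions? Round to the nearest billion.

$3,978 billion

Unemployment gap = 7.1 - 4.32 = 2.78 points, so the output gap is -2.6 × 2.78 = -7.228%.
Actual GDP = 4288 × (1 - 7.228/100) = 4288 × 0.92772 ≈ 3978 billion.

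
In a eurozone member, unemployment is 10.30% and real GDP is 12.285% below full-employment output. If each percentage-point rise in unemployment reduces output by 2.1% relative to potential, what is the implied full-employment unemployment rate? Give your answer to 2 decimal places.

4.45%

From Okun's law, u - u* = -(output gap)/β = -(-12.285)/2.1 = 5.85 points.
So u* = 10.3 - 5.85 = 4.45%.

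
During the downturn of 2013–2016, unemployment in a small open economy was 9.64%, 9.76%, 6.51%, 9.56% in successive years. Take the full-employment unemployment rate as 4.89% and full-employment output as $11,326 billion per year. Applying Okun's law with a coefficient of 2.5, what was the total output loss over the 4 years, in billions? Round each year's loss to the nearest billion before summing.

$4,505 billion

Year 2013: gap = -2.5 × (9.64 - 4.89) = -11.875%, loss ≈ 11326 × 11.875/100 ≈ 1345.
Year 2014: gap = -2.5 × (9.76 - 4.89) = -12.175%, loss ≈ 11326 × 12.175/100 ≈ 1379.
Year 2015: gap = -2.5 × (6.51 - 4.89) = -4.05%, loss ≈ 11326 × 4.05/100 ≈ 459.
Year 2016: gap = -2.5 × (9.56 - 4.89) = -11.675%, loss ≈ 11326 × 11.675/100 ≈ 1322.
Total lost output = 1345 + 1379 + 459 + 1322 = 4505 billion.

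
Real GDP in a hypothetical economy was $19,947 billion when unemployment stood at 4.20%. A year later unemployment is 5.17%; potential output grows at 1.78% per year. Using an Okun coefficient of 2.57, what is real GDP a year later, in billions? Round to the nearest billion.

Δu = 5.17 - 4.2 = 0.97 points.
Okun's law (growth form): g_Y = g_Y* - β × Δu = 1.78 - 2.57 × (0.97) = 1.78 - 2.4929 = -0.7129%.
Real GDP in the next year = 19947 × (1 - 0.7129/100) = 19947 × 0.992871 ≈ 19805 billion.

$19,805 billion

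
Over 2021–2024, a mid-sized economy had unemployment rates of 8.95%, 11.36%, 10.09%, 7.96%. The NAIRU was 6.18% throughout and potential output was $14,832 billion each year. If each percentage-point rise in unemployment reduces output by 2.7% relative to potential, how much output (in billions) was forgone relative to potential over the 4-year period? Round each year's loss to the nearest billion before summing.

$5,462 billion

Year 2021: gap = -2.7 × (8.95 - 6.18) = -7.479%, loss ≈ 14832 × 7.479/100 ≈ 1109.
Year 2022: gap = -2.7 × (11.36 - 6.18) = -13.986%, loss ≈ 14832 × 13.986/100 ≈ 2074.
Year 2023: gap = -2.7 × (10.09 - 6.18) = -10.557%, loss ≈ 14832 × 10.557/100 ≈ 1566.
Year 2024: gap = -2.7 × (7.96 - 6.18) = -4.806%, loss ≈ 14832 × 4.806/100 ≈ 713.
Total lost output = 1109 + 2074 + 1566 + 713 = 5462 billion.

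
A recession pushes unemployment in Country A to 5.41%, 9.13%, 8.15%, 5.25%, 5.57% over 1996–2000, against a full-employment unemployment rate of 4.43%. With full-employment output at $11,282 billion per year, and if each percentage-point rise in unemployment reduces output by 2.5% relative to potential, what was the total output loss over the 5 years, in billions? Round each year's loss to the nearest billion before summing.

$3,204 billion

Year 1996: gap = -2.5 × (5.41 - 4.43) = -2.45%, loss ≈ 11282 × 2.45/100 ≈ 276.
Year 1997: gap = -2.5 × (9.13 - 4.43) = -11.75%, loss ≈ 11282 × 11.75/100 ≈ 1326.
Year 1998: gap = -2.5 × (8.15 - 4.43) = -9.3%, loss ≈ 11282 × 9.3/100 ≈ 1049.
Year 1999: gap = -2.5 × (5.25 - 4.43) = -2.05%, loss ≈ 11282 × 2.05/100 ≈ 231.
Year 2000: gap = -2.5 × (5.57 - 4.43) = -2.85%, loss ≈ 11282 × 2.85/100 ≈ 322.
Total lost output = 276 + 1326 + 1049 + 231 + 322 = 3204 billion.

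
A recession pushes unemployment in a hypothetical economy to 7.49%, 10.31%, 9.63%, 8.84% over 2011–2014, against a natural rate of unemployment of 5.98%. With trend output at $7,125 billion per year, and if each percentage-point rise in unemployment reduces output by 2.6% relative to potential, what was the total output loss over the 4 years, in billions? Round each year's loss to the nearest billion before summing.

$2,288 billion

Year 2011: gap = -2.6 × (7.49 - 5.98) = -3.926%, loss ≈ 7125 × 3.926/100 ≈ 280.
Year 2012: gap = -2.6 × (10.31 - 5.98) = -11.258%, loss ≈ 7125 × 11.258/100 ≈ 802.
Year 2013: gap = -2.6 × (9.63 - 5.98) = -9.49%, loss ≈ 7125 × 9.49/100 ≈ 676.
Year 2014: gap = -2.6 × (8.84 - 5.98) = -7.436%, loss ≈ 7125 × 7.436/100 ≈ 530.
Total lost output = 280 + 802 + 676 + 530 = 2288 billion.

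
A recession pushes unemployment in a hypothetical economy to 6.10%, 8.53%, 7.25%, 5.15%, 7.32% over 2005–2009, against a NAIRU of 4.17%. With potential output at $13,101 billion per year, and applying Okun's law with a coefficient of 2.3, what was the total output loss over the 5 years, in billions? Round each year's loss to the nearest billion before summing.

Year 2005: gap = -2.3 × (6.1 - 4.17) = -4.439%, loss ≈ 13101 × 4.439/100 ≈ 582.
Year 2006: gap = -2.3 × (8.53 - 4.17) = -10.028%, loss ≈ 13101 × 10.028/100 ≈ 1314.
Year 2007: gap = -2.3 × (7.25 - 4.17) = -7.084%, loss ≈ 13101 × 7.084/100 ≈ 928.
Year 2008: gap = -2.3 × (5.15 - 4.17) = -2.254%, loss ≈ 13101 × 2.254/100 ≈ 295.
Year 2009: gap = -2.3 × (7.32 - 4.17) = -7.245%, loss ≈ 13101 × 7.245/100 ≈ 949.
Total lost output = 582 + 1314 + 928 + 295 + 949 = 4068 billion.

$4,068 billion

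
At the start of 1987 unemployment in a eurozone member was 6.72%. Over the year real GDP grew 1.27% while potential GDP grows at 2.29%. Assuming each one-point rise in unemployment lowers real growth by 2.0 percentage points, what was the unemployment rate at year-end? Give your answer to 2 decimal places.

7.23%

Growth-rate Okun's law: g_Y = g_Y* - β × Δu, so Δu = (g_Y* - g_Y)/β.
Δu = (2.29 - 1.27)/2.0 = 1.02/2.0 = 0.51 percentage points.
Year-end unemployment = 6.72 + 0.51 = 7.23%.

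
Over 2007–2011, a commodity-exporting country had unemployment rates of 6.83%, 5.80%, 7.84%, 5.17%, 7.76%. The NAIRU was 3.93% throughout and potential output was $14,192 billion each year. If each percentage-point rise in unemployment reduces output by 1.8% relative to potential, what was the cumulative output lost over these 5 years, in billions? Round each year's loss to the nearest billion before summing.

Year 2007: gap = -1.8 × (6.83 - 3.93) = -5.22%, loss ≈ 14192 × 5.22/100 ≈ 741.
Year 2008: gap = -1.8 × (5.8 - 3.93) = -3.366%, loss ≈ 14192 × 3.366/100 ≈ 478.
Year 2009: gap = -1.8 × (7.84 - 3.93) = -7.038%, loss ≈ 14192 × 7.038/100 ≈ 999.
Year 2010: gap = -1.8 × (5.17 - 3.93) = -2.232%, loss ≈ 14192 × 2.232/100 ≈ 317.
Year 2011: gap = -1.8 × (7.76 - 3.93) = -6.894%, loss ≈ 14192 × 6.894/100 ≈ 978.
Total lost output = 741 + 478 + 999 + 317 + 978 = 3513 billion.

$3,513 billion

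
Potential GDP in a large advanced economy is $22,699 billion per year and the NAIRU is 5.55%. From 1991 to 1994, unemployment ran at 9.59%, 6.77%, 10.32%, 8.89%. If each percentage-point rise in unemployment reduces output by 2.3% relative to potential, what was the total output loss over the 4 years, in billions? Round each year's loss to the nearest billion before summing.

$6,980 billion

Year 1991: gap = -2.3 × (9.59 - 5.55) = -9.292%, loss ≈ 22699 × 9.292/100 ≈ 2109.
Year 1992: gap = -2.3 × (6.77 - 5.55) = -2.806%, loss ≈ 22699 × 2.806/100 ≈ 637.
Year 1993: gap = -2.3 × (10.32 - 5.55) = -10.971%, loss ≈ 22699 × 10.971/100 ≈ 2490.
Year 1994: gap = -2.3 × (8.89 - 5.55) = -7.682%, loss ≈ 22699 × 7.682/100 ≈ 1744.
Total lost output = 2109 + 637 + 2490 + 1744 = 6980 billion.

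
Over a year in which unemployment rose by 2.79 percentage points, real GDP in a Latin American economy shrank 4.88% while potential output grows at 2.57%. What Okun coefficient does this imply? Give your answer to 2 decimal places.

Growth form: g_Y = g_Y* - β × Δu, so β = (g_Y* - g_Y)/Δu.
β = (2.57 + 4.88)/2.79 = 7.45/2.79 = 2.67.

β ≈ 2.67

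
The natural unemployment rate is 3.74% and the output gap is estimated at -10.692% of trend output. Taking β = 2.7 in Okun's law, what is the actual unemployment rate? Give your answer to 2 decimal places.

From Okun's law, u - u* = -(output gap)/β = -(-10.692)/2.7 = 3.96 points.
So u = 3.74 + 3.96 = 7.70%.

7.70%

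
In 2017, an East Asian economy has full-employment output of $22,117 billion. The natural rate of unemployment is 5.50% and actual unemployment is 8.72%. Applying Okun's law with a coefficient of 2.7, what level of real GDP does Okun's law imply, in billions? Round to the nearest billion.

$20,194 billion

Unemployment gap = 8.72 - 5.5 = 3.22 points, so the output gap is -2.7 × 3.22 = -8.694%.
Actual GDP = 22117 × (1 - 8.694/100) = 22117 × 0.91306 ≈ 20194 billion.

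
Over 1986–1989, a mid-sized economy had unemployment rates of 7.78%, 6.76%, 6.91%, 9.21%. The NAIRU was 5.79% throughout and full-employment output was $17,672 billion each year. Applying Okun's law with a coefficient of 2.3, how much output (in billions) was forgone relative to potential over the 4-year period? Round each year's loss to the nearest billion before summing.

Year 1986: gap = -2.3 × (7.78 - 5.79) = -4.577%, loss ≈ 17672 × 4.577/100 ≈ 809.
Year 1987: gap = -2.3 × (6.76 - 5.79) = -2.231%, loss ≈ 17672 × 2.231/100 ≈ 394.
Year 1988: gap = -2.3 × (6.91 - 5.79) = -2.576%, loss ≈ 17672 × 2.576/100 ≈ 455.
Year 1989: gap = -2.3 × (9.21 - 5.79) = -7.866%, loss ≈ 17672 × 7.866/100 ≈ 1390.
Total lost output = 809 + 394 + 455 + 1390 = 3048 billion.

$3,048 billion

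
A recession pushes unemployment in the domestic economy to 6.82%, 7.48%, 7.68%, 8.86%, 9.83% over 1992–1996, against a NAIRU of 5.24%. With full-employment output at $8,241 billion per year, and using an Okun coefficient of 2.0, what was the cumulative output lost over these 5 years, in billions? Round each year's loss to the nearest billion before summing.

Year 1992: gap = -2.0 × (6.82 - 5.24) = -3.16%, loss ≈ 8241 × 3.16/100 ≈ 260.
Year 1993: gap = -2.0 × (7.48 - 5.24) = -4.48%, loss ≈ 8241 × 4.48/100 ≈ 369.
Year 1994: gap = -2.0 × (7.68 - 5.24) = -4.88%, loss ≈ 8241 × 4.88/100 ≈ 402.
Year 1995: gap = -2.0 × (8.86 - 5.24) = -7.24%, loss ≈ 8241 × 7.24/100 ≈ 597.
Year 1996: gap = -2.0 × (9.83 - 5.24) = -9.18%, loss ≈ 8241 × 9.18/100 ≈ 757.
Total lost output = 260 + 369 + 402 + 597 + 757 = 2385 billion.

$2,385 billion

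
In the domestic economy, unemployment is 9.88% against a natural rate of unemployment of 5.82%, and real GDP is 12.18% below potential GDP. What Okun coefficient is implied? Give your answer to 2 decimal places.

β ≈ 3.00

Okun's law: output gap = -β × (u - u*).
-12.18 = -β × (9.88 - 5.82) = -β × 4.06, so β = 12.18/4.06 = 3.00.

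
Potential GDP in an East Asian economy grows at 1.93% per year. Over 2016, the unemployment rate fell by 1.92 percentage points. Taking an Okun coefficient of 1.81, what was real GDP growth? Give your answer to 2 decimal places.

5.41%

Growth-rate Okun's law: g_Y = g_Y* - β × Δu.
g_Y = 1.93 - 1.81 × (-1.92) = 1.93 + 3.4752 = 5.4052%, i.e. 5.41% to 2 d.p.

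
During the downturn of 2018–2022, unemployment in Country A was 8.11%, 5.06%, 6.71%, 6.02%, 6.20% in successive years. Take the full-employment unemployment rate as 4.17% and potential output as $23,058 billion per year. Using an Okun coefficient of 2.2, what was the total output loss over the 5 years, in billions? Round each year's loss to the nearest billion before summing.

Year 2018: gap = -2.2 × (8.11 - 4.17) = -8.668%, loss ≈ 23058 × 8.668/100 ≈ 1999.
Year 2019: gap = -2.2 × (5.06 - 4.17) = -1.958%, loss ≈ 23058 × 1.958/100 ≈ 451.
Year 2020: gap = -2.2 × (6.71 - 4.17) = -5.588%, loss ≈ 23058 × 5.588/100 ≈ 1288.
Year 2021: gap = -2.2 × (6.02 - 4.17) = -4.07%, loss ≈ 23058 × 4.07/100 ≈ 938.
Year 2022: gap = -2.2 × (6.2 - 4.17) = -4.466%, loss ≈ 23058 × 4.466/100 ≈ 1030.
Total lost output = 1999 + 451 + 1288 + 938 + 1030 = 5706 billion.

$5,706 billion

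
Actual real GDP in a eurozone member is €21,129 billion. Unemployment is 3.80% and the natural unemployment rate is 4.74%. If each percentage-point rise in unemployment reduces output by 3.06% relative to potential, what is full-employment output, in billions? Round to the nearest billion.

€20,538 billion

Unemployment gap = 3.8 - 4.74 = -0.94 points, so output gap = -3.06 × (-0.94) = 2.8764%.
Since Y = Y* × (1 + gap/100), Y* = 21129/1.028764 ≈ 20538 billion.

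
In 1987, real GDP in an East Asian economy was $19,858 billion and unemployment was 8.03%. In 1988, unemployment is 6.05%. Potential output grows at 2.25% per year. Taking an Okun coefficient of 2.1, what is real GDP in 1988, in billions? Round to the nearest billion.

Δu = 6.05 - 8.03 = -1.98 points.
Okun's law (growth form): g_Y = g_Y* - β × Δu = 2.25 - 2.1 × (-1.98) = 2.25 + 4.158 = 6.408%.
Real GDP in the next year = 19858 × (1 + 6.408/100) = 19858 × 1.06408 ≈ 21131 billion.

$21,131 billion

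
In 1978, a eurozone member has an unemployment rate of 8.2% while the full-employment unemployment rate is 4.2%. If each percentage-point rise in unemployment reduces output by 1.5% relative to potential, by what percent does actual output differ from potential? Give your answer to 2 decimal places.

The unemployment gap is 8.2 - 4.2 = 4 percentage points.
Okun's law gives an output gap of -1.5 × 4 = -6%, i.e. 6.00% below potential.

-6.00%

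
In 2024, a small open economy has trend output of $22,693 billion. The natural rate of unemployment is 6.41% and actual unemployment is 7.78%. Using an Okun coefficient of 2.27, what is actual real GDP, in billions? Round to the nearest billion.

Unemployment gap = 7.78 - 6.41 = 1.37 points, so the output gap is -2.27 × 1.37 = -3.1099%.
Actual GDP = 22693 × (1 - 3.1099/100) = 22693 × 0.968901 ≈ 21987 billion.

$21,987 billion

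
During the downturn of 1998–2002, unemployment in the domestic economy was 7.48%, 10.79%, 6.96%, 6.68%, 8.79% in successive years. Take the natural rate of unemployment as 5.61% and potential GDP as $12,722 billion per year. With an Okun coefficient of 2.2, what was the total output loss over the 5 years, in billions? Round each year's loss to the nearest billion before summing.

Year 1998: gap = -2.2 × (7.48 - 5.61) = -4.114%, loss ≈ 12722 × 4.114/100 ≈ 523.
Year 1999: gap = -2.2 × (10.79 - 5.61) = -11.396%, loss ≈ 12722 × 11.396/100 ≈ 1450.
Year 2000: gap = -2.2 × (6.96 - 5.61) = -2.97%, loss ≈ 12722 × 2.97/100 ≈ 378.
Year 2001: gap = -2.2 × (6.68 - 5.61) = -2.354%, loss ≈ 12722 × 2.354/100 ≈ 299.
Year 2002: gap = -2.2 × (8.79 - 5.61) = -6.996%, loss ≈ 12722 × 6.996/100 ≈ 890.
Total lost output = 523 + 1450 + 378 + 299 + 890 = 3540 billion.

$3,540 billion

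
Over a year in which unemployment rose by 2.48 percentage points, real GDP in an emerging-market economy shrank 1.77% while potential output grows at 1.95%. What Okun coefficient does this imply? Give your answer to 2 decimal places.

β ≈ 1.50

Growth form: g_Y = g_Y* - β × Δu, so β = (g_Y* - g_Y)/Δu.
β = (1.95 + 1.77)/2.48 = 3.72/2.48 = 1.50.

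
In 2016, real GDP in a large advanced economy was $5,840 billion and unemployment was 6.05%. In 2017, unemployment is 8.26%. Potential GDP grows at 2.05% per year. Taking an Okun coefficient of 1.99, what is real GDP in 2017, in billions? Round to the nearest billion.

$5,703 billion

Δu = 8.26 - 6.05 = 2.21 points.
Okun's law (growth form): g_Y = g_Y* - β × Δu = 2.05 - 1.99 × (2.21) = 2.05 - 4.3979 = -2.3479%.
Real GDP in the next year = 5840 × (1 - 2.3479/100) = 5840 × 0.976521 ≈ 5703 billion.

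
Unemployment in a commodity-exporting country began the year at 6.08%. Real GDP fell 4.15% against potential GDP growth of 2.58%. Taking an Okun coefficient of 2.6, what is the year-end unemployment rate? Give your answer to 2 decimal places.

8.67%

Growth-rate Okun's law: g_Y = g_Y* - β × Δu, so Δu = (g_Y* - g_Y)/β.
Δu = (2.58 + 4.15)/2.6 = 6.73/2.6 = 2.59 percentage points.
Year-end unemployment = 6.08 + 2.59 = 8.67%.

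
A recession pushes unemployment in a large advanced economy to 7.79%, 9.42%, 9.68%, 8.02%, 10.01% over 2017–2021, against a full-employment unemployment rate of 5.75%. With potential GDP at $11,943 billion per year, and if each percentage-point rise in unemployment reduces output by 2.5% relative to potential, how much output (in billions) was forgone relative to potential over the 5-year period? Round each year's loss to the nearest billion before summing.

Year 2017: gap = -2.5 × (7.79 - 5.75) = -5.1%, loss ≈ 11943 × 5.1/100 ≈ 609.
Year 2018: gap = -2.5 × (9.42 - 5.75) = -9.175%, loss ≈ 11943 × 9.175/100 ≈ 1096.
Year 2019: gap = -2.5 × (9.68 - 5.75) = -9.825%, loss ≈ 11943 × 9.825/100 ≈ 1173.
Year 2020: gap = -2.5 × (8.02 - 5.75) = -5.675%, loss ≈ 11943 × 5.675/100 ≈ 678.
Year 2021: gap = -2.5 × (10.01 - 5.75) = -10.65%, loss ≈ 11943 × 10.65/100 ≈ 1272.
Total lost output = 609 + 1096 + 1173 + 678 + 1272 = 4828 billion.

$4,828 billion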